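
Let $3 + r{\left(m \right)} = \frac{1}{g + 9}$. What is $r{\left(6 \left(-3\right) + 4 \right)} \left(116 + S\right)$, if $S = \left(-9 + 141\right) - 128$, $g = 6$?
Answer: $-352$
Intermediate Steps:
$r{\left(m \right)} = - \frac{44}{15}$ ($r{\left(m \right)} = -3 + \frac{1}{6 + 9} = -3 + \frac{1}{15} = - \frac{44}{15}$)
$S = 4$ ($S = 132 - 128 = 4$)
$r{\left(6 \left(-3\right) + 4 \right)} \left(116 + S\right) = - \frac{44 \left(116 + 4\right)}{15} = \left(- \frac{44}{15}\right) 120 = -352$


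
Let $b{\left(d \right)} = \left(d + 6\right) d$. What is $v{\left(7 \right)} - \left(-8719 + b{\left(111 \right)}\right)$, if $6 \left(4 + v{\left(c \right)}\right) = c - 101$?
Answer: $- \frac{12863}{3} \approx -4287.7$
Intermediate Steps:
$v{\left(c \right)} = - \frac{125}{6} + \frac{c}{6}$ ($v{\left(c \right)} = -4 + \frac{c - 101}{6} = -4 + \frac{-101 + c}{6} = -4 + \left(- \frac{101}{6} + \frac{c}{6}\right) = - \frac{125}{6} + \frac{c}{6}$)
$b{\left(d \right)} = d \left(6 + d\right)$ ($b{\left(d \right)} = \left(6 + d\right) d = d \left(6 + d\right)$)
$v{\left(7 \right)} - \left(-8719 + b{\left(111 \right)}\right) = \left(- \frac{125}{6} + \frac{1}{6} \cdot 7\right) - \left(-8719 + 111 \left(6 + 111\right)\right) = \left(- \frac{125}{6} + \frac{7}{6}\right) - \left(-8719 + 111 \cdot 117\right) = - \frac{59}{3} - \left(-8719 + 12987\right) = - \frac{59}{3} - 4268 = - \frac{12863}{3}$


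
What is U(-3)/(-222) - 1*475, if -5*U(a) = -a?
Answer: -175749/370 ≈ -475.00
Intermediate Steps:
U(a) = a/5 (U(a) = -(-1)*a/5 = a/5)
U(-3)/(-222) - 1*475 = ((⅕)*(-3))/(-222) - 1*475 = -⅗*(-1/222) - 475 = 1/370 - 475 = -175749/370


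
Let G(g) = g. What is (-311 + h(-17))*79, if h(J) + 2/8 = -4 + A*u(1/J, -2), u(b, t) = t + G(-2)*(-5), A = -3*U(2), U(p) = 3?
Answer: -122371/4 ≈ -30593.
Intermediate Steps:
A = -9 (A = -3*3 = -9)
u(b, t) = 10 + t (u(b, t) = t - 2*(-5) = t + 10 = 10 + t)
h(J) = -305/4 (h(J) = -1/4 + (-4 - 9*(10 - 2)) = -1/4 + (-4 - 9*8) = -1/4 + (-4 - 72) = -1/4 - 76 = -305/4)
(-311 + h(-17))*79 = (-311 - 305/4)*79 = -1549/4*79 = -122371/4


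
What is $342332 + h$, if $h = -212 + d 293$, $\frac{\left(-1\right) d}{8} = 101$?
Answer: $105376$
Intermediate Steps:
$d = -808$ ($d = \left(-8\right) 101 = -808$)
$h = -236956$ ($h = -212 - 236744 = -236956$)
$342332 + h = 342332 - 236956 = 105376$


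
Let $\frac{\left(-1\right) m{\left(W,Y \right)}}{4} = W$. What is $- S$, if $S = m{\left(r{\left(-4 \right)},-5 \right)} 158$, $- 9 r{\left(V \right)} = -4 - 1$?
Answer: $\frac{3160}{9} \approx 351.11$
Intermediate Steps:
$r{\left(V \right)} = \frac{5}{9}$ ($r{\left(V \right)} = - \frac{-4 - 1}{9} = \left(- \frac{1}{9}\right) \left(-5\right) = \frac{5}{9}$)
$m{\left(W,Y \right)} = - 4 W$
$S = - \frac{3160}{9}$ ($S = \left(-4\right) \frac{5}{9} \cdot 158 = \left(- \frac{20}{9}\right) 158 = - \frac{3160}{9} \approx -351.11$)
$- S = \left(-1\right) \left(- \frac{3160}{9}\right) = \frac{3160}{9}$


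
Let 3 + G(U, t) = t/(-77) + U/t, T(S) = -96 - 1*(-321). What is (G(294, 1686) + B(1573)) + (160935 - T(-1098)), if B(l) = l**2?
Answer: 57013803939/21637 ≈ 2.6350e+6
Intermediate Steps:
T(S) = 225 (T(S) = -96 + 321 = 225)
G(U, t) = -3 - t/77 + U/t (G(U, t) = -3 + (t/(-77) + U/t) = -3 + (t*(-1/77) + U/t) = -3 + (-t/77 + U/t) = -3 - t/77 + U/t)
(G(294, 1686) + B(1573)) + (160935 - T(-1098)) = ((-3 - 1/77*1686 + 294/1686) + 1573**2) + (160935 - 1*225) = ((-3 - 1686/77 + 294*(1/1686)) + 2474329) + (160935 - 225) = ((-3 - 1686/77 + 49/281) + 2474329) + 160710 = (-534904/21637 + 2474329) + 160710 = 53536521669/21637 + 160710 = 57013803939/21637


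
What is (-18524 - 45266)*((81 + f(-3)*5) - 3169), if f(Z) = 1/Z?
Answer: 591269510/3 ≈ 1.9709e+8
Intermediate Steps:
(-18524 - 45266)*((81 + f(-3)*5) - 3169) = (-18524 - 45266)*((81 + 5/(-3)) - 3169) = -63790*((81 - 1/3*5) - 3169) = -63790*((81 - 5/3) - 3169) = -63790*(238/3 - 3169) = -63790*(-9269/3) = 591269510/3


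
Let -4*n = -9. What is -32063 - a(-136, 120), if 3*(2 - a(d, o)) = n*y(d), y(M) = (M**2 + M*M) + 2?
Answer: -8639/2 ≈ -4319.5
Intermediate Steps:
n = 9/4 (n = -1/4*(-9) = 9/4 ≈ 2.2500)
y(M) = 2 + 2*M**2 (y(M) = (M**2 + M**2) + 2 = 2*M**2 + 2 = 2 + 2*M**2)
a(d, o) = 1/2 - 3*d**2/2 (a(d, o) = 2 - 3*(2 + 2*d**2)/4 = 2 - (9/2 + 9*d**2/2)/3 = 2 + (-3/2 - 3*d**2/2) = 1/2 - 3*d**2/2)
-32063 - a(-136, 120) = -32063 - (1/2 - 3/2*(-136)**2) = -32063 - (1/2 - 3/2*18496) = -32063 - (1/2 - 27744) = -32063 - 1*(-55487/2) = -32063 + 55487/2 = -8639/2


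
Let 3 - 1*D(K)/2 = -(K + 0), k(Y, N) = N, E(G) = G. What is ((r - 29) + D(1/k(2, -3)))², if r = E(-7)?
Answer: 8464/9 ≈ 940.44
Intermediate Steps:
r = -7
D(K) = 6 + 2*K (D(K) = 6 - (-2)*(K + 0) = 6 - (-2)*K = 6 + 2*K)
((r - 29) + D(1/k(2, -3)))² = ((-7 - 29) + (6 + 2/(-3)))² = (-36 + (6 + 2*(-⅓)))² = (-36 + (6 - ⅔))² = (-36 + 16/3)² = (-92/3)² = 8464/9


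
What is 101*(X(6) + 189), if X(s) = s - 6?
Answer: 19089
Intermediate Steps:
X(s) = -6 + s
101*(X(6) + 189) = 101*((-6 + 6) + 189) = 101*(0 + 189) = 101*189 = 19089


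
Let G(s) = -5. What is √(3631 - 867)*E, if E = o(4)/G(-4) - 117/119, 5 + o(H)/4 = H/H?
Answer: 2638*√691/595 ≈ 116.55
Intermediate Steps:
o(H) = -16 (o(H) = -20 + 4*(H/H) = -20 + 4*1 = -20 + 4 = -16)
E = 1319/595 (E = -16/(-5) - 117/119 = -16*(-⅕) - 117*1/119 = 16/5 - 117/119 = 1319/595 ≈ 2.2168)
√(3631 - 867)*E = √(3631 - 867)*(1319/595) = √2764*(1319/595) = (2*√691)*(1319/595) = 2638*√691/595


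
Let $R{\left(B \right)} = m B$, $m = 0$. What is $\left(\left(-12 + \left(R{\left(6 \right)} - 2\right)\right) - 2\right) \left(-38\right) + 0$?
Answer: $608$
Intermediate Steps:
$R{\left(B \right)} = 0$ ($R{\left(B \right)} = 0 B = 0$)
$\left(\left(-12 + \left(R{\left(6 \right)} - 2\right)\right) - 2\right) \left(-38\right) + 0 = \left(\left(-12 + \left(0 - 2\right)\right) - 2\right) \left(-38\right) + 0 = \left(\left(-12 - 2\right) - 2\right) \left(-38\right) + 0 = \left(-14 - 2\right) \left(-38\right) + 0 = \left(-16\right) \left(-38\right) + 0 = 608 + 0 = 608$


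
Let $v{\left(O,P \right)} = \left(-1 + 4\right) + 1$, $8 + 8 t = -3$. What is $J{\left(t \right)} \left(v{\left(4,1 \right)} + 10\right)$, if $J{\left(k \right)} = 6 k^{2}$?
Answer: $\frac{2541}{16} \approx 158.81$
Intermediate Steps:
$t = - \frac{11}{8}$ ($t = -1 + \frac{1}{8} \left(-3\right) = -1 - \frac{3}{8} = - \frac{11}{8} \approx -1.375$)
$v{\left(O,P \right)} = 4$ ($v{\left(O,P \right)} = 3 + 1 = 4$)
$J{\left(t \right)} \left(v{\left(4,1 \right)} + 10\right) = 6 \left(- \frac{11}{8}\right)^{2} \left(4 + 10\right) = 6 \cdot \frac{121}{64} \cdot 14 = \frac{363}{32} \cdot 14 = \frac{2541}{16}$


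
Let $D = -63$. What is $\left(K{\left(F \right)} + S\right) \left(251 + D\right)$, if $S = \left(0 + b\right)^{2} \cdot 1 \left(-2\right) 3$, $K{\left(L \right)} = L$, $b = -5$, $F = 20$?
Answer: $-24440$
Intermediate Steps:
$S = -150$ ($S = \left(0 - 5\right)^{2} \cdot 1 \left(-2\right) 3 = \left(-5\right)^{2} \left(-2\right) 3 = 25 \left(-2\right) 3 = \left(-50\right) 3 = -150$)
$\left(K{\left(F \right)} + S\right) \left(251 + D\right) = \left(20 - 150\right) \left(251 - 63\right) = \left(-130\right) 188 = -24440$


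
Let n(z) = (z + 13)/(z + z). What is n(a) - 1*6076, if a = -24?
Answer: -291637/48 ≈ -6075.8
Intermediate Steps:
n(z) = (13 + z)/(2*z) (n(z) = (13 + z)/((2*z)) = (13 + z)*(1/(2*z)) = (13 + z)/(2*z))
n(a) - 1*6076 = (½)*(13 - 24)/(-24) - 1*6076 = (½)*(-1/24)*(-11) - 6076 = 11/48 - 6076 = -291637/48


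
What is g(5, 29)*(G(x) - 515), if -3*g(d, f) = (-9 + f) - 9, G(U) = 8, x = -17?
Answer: 1859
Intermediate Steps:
g(d, f) = 6 - f/3 (g(d, f) = -((-9 + f) - 9)/3 = -(-18 + f)/3 = 6 - f/3)
g(5, 29)*(G(x) - 515) = (6 - ⅓*29)*(8 - 515) = (6 - 29/3)*(-507) = -11/3*(-507) = 1859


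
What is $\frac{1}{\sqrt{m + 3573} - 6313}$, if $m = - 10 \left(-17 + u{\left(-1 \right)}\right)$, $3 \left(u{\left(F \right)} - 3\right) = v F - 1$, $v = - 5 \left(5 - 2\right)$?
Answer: $- \frac{18939}{119550908} - \frac{\sqrt{32997}}{119550908} \approx -0.00015994$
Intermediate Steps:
$v = -15$ ($v = \left(-5\right) 3 = -15$)
$u{\left(F \right)} = \frac{8}{3} - 5 F$ ($u{\left(F \right)} = 3 + \frac{- 15 F - 1}{3} = 3 + \frac{-1 - 15 F}{3} = 3 - \left(\frac{1}{3} + 5 F\right) = \frac{8}{3} - 5 F$)
$m = \frac{280}{3}$ ($m = - 10 \left(-17 + \left(\frac{8}{3} - -5\right)\right) = - 10 \left(-17 + \left(\frac{8}{3} + 5\right)\right) = - 10 \left(-17 + \frac{23}{3}\right) = \left(-10\right) \left(- \frac{28}{3}\right) = \frac{280}{3} \approx 93.333$)
$\frac{1}{\sqrt{m + 3573} - 6313} = \frac{1}{\sqrt{\frac{280}{3} + 3573} - 6313} = \frac{1}{\sqrt{\frac{10999}{3}} - 6313} = \frac{1}{\frac{\sqrt{32997}}{3} - 6313} = \frac{1}{-6313 + \frac{\sqrt{32997}}{3}}$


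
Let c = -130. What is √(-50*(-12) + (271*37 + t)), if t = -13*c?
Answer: √12317 ≈ 110.98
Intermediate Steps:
t = 1690 (t = -13*(-130) = 1690)
√(-50*(-12) + (271*37 + t)) = √(-50*(-12) + (271*37 + 1690)) = √(600 + (10027 + 1690)) = √(600 + 11717) = √12317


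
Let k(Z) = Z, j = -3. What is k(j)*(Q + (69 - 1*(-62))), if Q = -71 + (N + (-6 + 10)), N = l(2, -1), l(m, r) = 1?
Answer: -195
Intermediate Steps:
N = 1
Q = -66 (Q = -71 + (1 + (-6 + 10)) = -71 + (1 + 4) = -71 + 5 = -66)
k(j)*(Q + (69 - 1*(-62))) = -3*(-66 + (69 - 1*(-62))) = -3*(-66 + (69 + 62)) = -3*(-66 + 131) = -3*65 = -195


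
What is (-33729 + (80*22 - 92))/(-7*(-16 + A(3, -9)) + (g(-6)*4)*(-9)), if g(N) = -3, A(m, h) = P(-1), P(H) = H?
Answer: -32061/227 ≈ -141.24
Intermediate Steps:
A(m, h) = -1
(-33729 + (80*22 - 92))/(-7*(-16 + A(3, -9)) + (g(-6)*4)*(-9)) = (-33729 + (80*22 - 92))/(-7*(-16 - 1) - 3*4*(-9)) = (-33729 + (1760 - 92))/(-7*(-17) - 12*(-9)) = (-33729 + 1668)/(119 + 108) = -32061/227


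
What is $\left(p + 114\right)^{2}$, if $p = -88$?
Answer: $676$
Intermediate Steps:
$\left(p + 114\right)^{2} = \left(-88 + 114\right)^{2} = 26^{2} = 676$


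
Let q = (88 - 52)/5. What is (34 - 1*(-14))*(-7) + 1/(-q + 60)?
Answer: -88699/264 ≈ -335.98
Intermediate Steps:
q = 36/5 (q = 36*(⅕) = 36/5 ≈ 7.2000)
(34 - 1*(-14))*(-7) + 1/(-q + 60) = (34 - 1*(-14))*(-7) + 1/(-1*36/5 + 60) = (34 + 14)*(-7) + 1/(-36/5 + 60) = 48*(-7) + 1/(264/5) = -336 + 5/264 = -88699/264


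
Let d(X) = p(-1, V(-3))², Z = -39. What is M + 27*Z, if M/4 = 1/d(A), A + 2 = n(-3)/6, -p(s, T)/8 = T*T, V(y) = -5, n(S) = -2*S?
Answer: -10529999/10000 ≈ -1053.0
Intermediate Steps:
p(s, T) = -8*T² (p(s, T) = -8*T*T = -8*T²)
A = -1 (A = -2 - 2*(-3)/6 = -2 + 6*(⅙) = -2 + 1 = -1)
d(X) = 40000 (d(X) = (-8*(-5)²)² = (-8*25)² = (-200)² = 40000)
M = 1/10000 (M = 4/40000 = 4*(1/40000) = 1/10000 ≈ 0.00010000)
M + 27*Z = 1/10000 + 27*(-39) = 1/10000 - 1053 = -10529999/10000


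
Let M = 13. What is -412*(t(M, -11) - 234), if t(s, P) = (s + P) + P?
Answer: 100116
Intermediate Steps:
t(s, P) = s + 2*P (t(s, P) = (P + s) + P = s + 2*P)
-412*(t(M, -11) - 234) = -412*((13 + 2*(-11)) - 234) = -412*((13 - 22) - 234) = -412*(-9 - 234) = -412*(-243) = 100116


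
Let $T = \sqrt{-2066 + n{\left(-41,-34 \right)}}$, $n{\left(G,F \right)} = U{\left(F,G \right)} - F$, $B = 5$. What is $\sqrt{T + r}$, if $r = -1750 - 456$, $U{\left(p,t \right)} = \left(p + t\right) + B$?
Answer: $\sqrt{-2206 + i \sqrt{2102}} \approx 0.488 + 46.971 i$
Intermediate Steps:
$U{\left(p,t \right)} = 5 + p + t$ ($U{\left(p,t \right)} = \left(p + t\right) + 5 = 5 + p + t$)
$n{\left(G,F \right)} = 5 + G$ ($n{\left(G,F \right)} = \left(5 + F + G\right) - F = 5 + G$)
$r = -2206$ ($r = -1750 - 456 = -2206$)
$T = i \sqrt{2102}$ ($T = \sqrt{-2066 + \left(5 - 41\right)} = \sqrt{-2066 - 36} = \sqrt{-2102} = i \sqrt{2102} \approx 45.848 i$)
$\sqrt{T + r} = \sqrt{i \sqrt{2102} - 2206} = \sqrt{-2206 + i \sqrt{2102}}$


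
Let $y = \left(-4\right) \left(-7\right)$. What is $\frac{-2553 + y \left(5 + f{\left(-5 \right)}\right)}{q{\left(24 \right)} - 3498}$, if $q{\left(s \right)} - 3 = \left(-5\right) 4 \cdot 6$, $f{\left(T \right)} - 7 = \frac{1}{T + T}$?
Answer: $\frac{11099}{18075} \approx 0.61405$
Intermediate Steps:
$y = 28$
$f{\left(T \right)} = 7 + \frac{1}{2 T}$ ($f{\left(T \right)} = 7 + \frac{1}{T + T} = 7 + \frac{1}{2 T}$)
$q{\left(s \right)} = -117$ ($q{\left(s \right)} = 3 + \left(-5\right) 4 \cdot 6 = 3 - 120 = -117$)
$\frac{-2553 + y \left(5 + f{\left(-5 \right)}\right)}{q{\left(24 \right)} - 3498} = \frac{-2553 + 28 \left(5 + \left(7 + \frac{1}{2 \left(-5\right)}\right)\right)}{-117 - 3498} = \frac{-2553 + 28 \left(5 + \left(7 + \frac{1}{2} \left(- \frac{1}{5}\right)\right)\right)}{-3615} = \left(-2553 + 28 \left(5 + \left(7 - \frac{1}{10}\right)\right)\right) \left(- \frac{1}{3615}\right) = \left(-2553 + 28 \left(5 + \frac{69}{10}\right)\right) \left(- \frac{1}{3615}\right) = \left(-2553 + 28 \cdot \frac{119}{10}\right) \left(- \frac{1}{3615}\right) = \left(-2553 + \frac{1666}{5}\right) \left(- \frac{1}{3615}\right) = \left(- \frac{11099}{5}\right) \left(- \frac{1}{3615}\right) = \frac{11099}{18075}$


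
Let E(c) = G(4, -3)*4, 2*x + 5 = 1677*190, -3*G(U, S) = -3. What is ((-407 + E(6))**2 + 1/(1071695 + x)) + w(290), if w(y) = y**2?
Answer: 606908855637/2462015 ≈ 2.4651e+5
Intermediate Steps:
G(U, S) = 1 (G(U, S) = -1/3*(-3) = 1)
x = 318625/2 (x = -5/2 + (1677*190)/2 = -5/2 + (1/2)*318630 = -5/2 + 159315 = 318625/2 ≈ 1.5931e+5)
E(c) = 4 (E(c) = 1*4 = 4)
((-407 + E(6))**2 + 1/(1071695 + x)) + w(290) = ((-407 + 4)**2 + 1/(1071695 + 318625/2)) + 290**2 = ((-403)**2 + 1/(2462015/2)) + 84100 = (162409 + 2/2462015) + 84100 = 399853394137/2462015 + 84100 = 606908855637/2462015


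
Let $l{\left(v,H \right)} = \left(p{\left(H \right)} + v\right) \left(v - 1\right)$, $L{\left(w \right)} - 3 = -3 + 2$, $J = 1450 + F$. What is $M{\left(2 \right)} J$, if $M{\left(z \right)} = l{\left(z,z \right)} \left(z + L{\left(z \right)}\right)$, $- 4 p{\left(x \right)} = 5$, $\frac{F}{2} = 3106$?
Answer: $22986$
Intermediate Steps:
$F = 6212$ ($F = 2 \cdot 3106 = 6212$)
$p{\left(x \right)} = - \frac{5}{4}$ ($p{\left(x \right)} = \left(- \frac{1}{4}\right) 5 = - \frac{5}{4}$)
$J = 7662$ ($J = 1450 + 6212 = 7662$)
$L{\left(w \right)} = 2$ ($L{\left(w \right)} = 3 + \left(-3 + 2\right) = 3 - 1 = 2$)
$l{\left(v,H \right)} = \left(-1 + v\right) \left(- \frac{5}{4} + v\right)$ ($l{\left(v,H \right)} = \left(- \frac{5}{4} + v\right) \left(v - 1\right) = \left(- \frac{5}{4} + v\right) \left(-1 + v\right) = \left(-1 + v\right) \left(- \frac{5}{4} + v\right)$)
$M{\left(z \right)} = \left(2 + z\right) \left(\frac{5}{4} + z^{2} - \frac{9 z}{4}\right)$ ($M{\left(z \right)} = \left(\frac{5}{4} + z^{2} - \frac{9 z}{4}\right) \left(z + 2\right) = \left(\frac{5}{4} + z^{2} - \frac{9 z}{4}\right) \left(2 + z\right) = \left(2 + z\right) \left(\frac{5}{4} + z^{2} - \frac{9 z}{4}\right)$)
$M{\left(2 \right)} J = \frac{\left(2 + 2\right) \left(5 - 18 + 4 \cdot 2^{2}\right)}{4} \cdot 7662 = \frac{1}{4} \cdot 4 \left(5 - 18 + 4 \cdot 4\right) 7662 = \frac{1}{4} \cdot 4 \left(5 - 18 + 16\right) 7662 = \frac{1}{4} \cdot 4 \cdot 3 \cdot 7662 = 3 \cdot 7662 = 22986$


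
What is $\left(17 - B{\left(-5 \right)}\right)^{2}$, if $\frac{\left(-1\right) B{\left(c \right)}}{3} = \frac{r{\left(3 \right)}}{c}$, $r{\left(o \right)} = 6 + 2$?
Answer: $\frac{3721}{25} \approx 148.84$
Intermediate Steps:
$r{\left(o \right)} = 8$
$B{\left(c \right)} = - \frac{24}{c}$ ($B{\left(c \right)} = - 3 \frac{8}{c} = - \frac{24}{c}$)
$\left(17 - B{\left(-5 \right)}\right)^{2} = \left(17 - - \frac{24}{-5}\right)^{2} = \left(17 - \left(-24\right) \left(- \frac{1}{5}\right)\right)^{2} = \left(17 - \frac{24}{5}\right)^{2} = \left(\frac{61}{5}\right)^{2} = \frac{3721}{25}$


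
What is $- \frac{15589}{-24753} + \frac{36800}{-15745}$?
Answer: $- \frac{133092319}{77947197} \approx -1.7075$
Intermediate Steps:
$- \frac{15589}{-24753} + \frac{36800}{-15745} = \left(-15589\right) \left(- \frac{1}{24753}\right) + 36800 \left(- \frac{1}{15745}\right) = \frac{15589}{24753} - \frac{7360}{3149} = - \frac{133092319}{77947197}$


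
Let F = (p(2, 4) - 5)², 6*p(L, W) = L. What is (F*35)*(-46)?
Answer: -315560/9 ≈ -35062.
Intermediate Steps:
p(L, W) = L/6
F = 196/9 (F = ((⅙)*2 - 5)² = (⅓ - 5)² = (-14/3)² = 196/9 ≈ 21.778)
(F*35)*(-46) = ((196/9)*35)*(-46) = (6860/9)*(-46) = -315560/9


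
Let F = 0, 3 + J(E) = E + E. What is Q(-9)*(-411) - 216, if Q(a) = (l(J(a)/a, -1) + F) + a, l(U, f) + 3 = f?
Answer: 5127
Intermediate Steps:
J(E) = -3 + 2*E (J(E) = -3 + (E + E) = -3 + 2*E)
l(U, f) = -3 + f
Q(a) = -4 + a (Q(a) = ((-3 - 1) + 0) + a = (-4 + 0) + a = -4 + a)
Q(-9)*(-411) - 216 = (-4 - 9)*(-411) - 216 = -13*(-411) - 216 = 5343 - 216 = 5127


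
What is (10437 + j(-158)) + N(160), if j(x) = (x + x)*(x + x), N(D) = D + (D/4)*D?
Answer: 116853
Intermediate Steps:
N(D) = D + D²/4 (N(D) = D + (D*(¼))*D = D + (D/4)*D = D + D²/4)
j(x) = 4*x² (j(x) = (2*x)*(2*x) = 4*x²)
(10437 + j(-158)) + N(160) = (10437 + 4*(-158)²) + (¼)*160*(4 + 160) = (10437 + 4*24964) + (¼)*160*164 = (10437 + 99856) + 6560 = 110293 + 6560 = 116853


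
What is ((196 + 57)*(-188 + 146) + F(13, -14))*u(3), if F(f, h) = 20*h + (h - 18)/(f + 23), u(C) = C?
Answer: -98162/3 ≈ -32721.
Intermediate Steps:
F(f, h) = 20*h + (-18 + h)/(23 + f)
((196 + 57)*(-188 + 146) + F(13, -14))*u(3) = ((196 + 57)*(-188 + 146) + (-18 + 461*(-14) + 20*13*(-14))/(23 + 13))*3 = (253*(-42) + (-18 - 6454 - 3640)/36)*3 = (-10626 + (1/36)*(-10112))*3 = (-10626 - 2528/9)*3 = -98162/9*3 = -98162/3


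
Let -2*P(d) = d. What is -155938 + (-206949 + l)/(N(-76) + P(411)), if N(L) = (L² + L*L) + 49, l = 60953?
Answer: -3554274950/22791 ≈ -1.5595e+5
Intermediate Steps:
P(d) = -d/2
N(L) = 49 + 2*L² (N(L) = (L² + L²) + 49 = 2*L² + 49 = 49 + 2*L²)
-155938 + (-206949 + l)/(N(-76) + P(411)) = -155938 + (-206949 + 60953)/((49 + 2*(-76)²) - ½*411) = -155938 - 145996/((49 + 2*5776) - 411/2) = -155938 - 145996/((49 + 11552) - 411/2) = -155938 - 145996/(11601 - 411/2) = -155938 - 145996/22791/2 = -155938 - 145996*2/22791 = -155938 - 291992/22791 = -3554274950/22791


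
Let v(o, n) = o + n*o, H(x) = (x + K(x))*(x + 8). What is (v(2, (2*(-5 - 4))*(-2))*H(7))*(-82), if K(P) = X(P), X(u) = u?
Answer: -1274280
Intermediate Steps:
K(P) = P
H(x) = 2*x*(8 + x) (H(x) = (x + x)*(x + 8) = (2*x)*(8 + x) = 2*x*(8 + x))
(v(2, (2*(-5 - 4))*(-2))*H(7))*(-82) = ((2*(1 + (2*(-5 - 4))*(-2)))*(2*7*(8 + 7)))*(-82) = ((2*(1 + (2*(-9))*(-2)))*(2*7*15))*(-82) = ((2*(1 - 18*(-2)))*210)*(-82) = ((2*(1 + 36))*210)*(-82) = ((2*37)*210)*(-82) = (74*210)*(-82) = 15540*(-82) = -1274280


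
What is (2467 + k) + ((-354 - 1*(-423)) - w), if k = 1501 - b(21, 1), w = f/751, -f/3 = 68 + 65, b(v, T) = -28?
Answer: 3053214/751 ≈ 4065.5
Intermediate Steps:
f = -399 (f = -3*(68 + 65) = -3*133 = -399)
w = -399/751 ≈ -0.53129
k = 1529 (k = 1501 - 1*(-28) = 1501 + 28 = 1529)
(2467 + k) + ((-354 - 1*(-423)) - w) = (2467 + 1529) + ((-354 - 1*(-423)) - 1*(-399/751)) = 3996 + ((-354 + 423) + 399/751) = 3996 + (69 + 399/751) = 3996 + 52218/751 = 3053214/751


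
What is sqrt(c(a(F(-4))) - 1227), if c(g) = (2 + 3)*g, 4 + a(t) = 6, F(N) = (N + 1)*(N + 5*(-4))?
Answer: I*sqrt(1217) ≈ 34.885*I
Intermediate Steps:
F(N) = (1 + N)*(-20 + N) (F(N) = (1 + N)*(N - 20) = (1 + N)*(-20 + N))
a(t) = 2 (a(t) = -4 + 6 = 2)
c(g) = 5*g
sqrt(c(a(F(-4))) - 1227) = sqrt(5*2 - 1227) = sqrt(10 - 1227) = sqrt(-1217) = I*sqrt(1217)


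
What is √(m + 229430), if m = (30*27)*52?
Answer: 5*√10862 ≈ 521.10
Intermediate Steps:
m = 42120 (m = 810*52 = 42120)
√(m + 229430) = √(42120 + 229430) = √271550 = 5*√10862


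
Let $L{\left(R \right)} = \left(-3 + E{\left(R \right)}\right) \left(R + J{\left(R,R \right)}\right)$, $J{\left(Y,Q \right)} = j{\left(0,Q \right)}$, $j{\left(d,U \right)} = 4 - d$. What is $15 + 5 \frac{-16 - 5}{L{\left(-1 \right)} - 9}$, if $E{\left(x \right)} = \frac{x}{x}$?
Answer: $22$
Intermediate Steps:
$J{\left(Y,Q \right)} = 4$ ($J{\left(Y,Q \right)} = 4 - 0 = 4 + 0 = 4$)
$E{\left(x \right)} = 1$
$L{\left(R \right)} = -8 - 2 R$ ($L{\left(R \right)} = \left(-3 + 1\right) \left(R + 4\right) = - 2 \left(4 + R\right) = -8 - 2 R$)
$15 + 5 \frac{-16 - 5}{L{\left(-1 \right)} - 9} = 15 + 5 \frac{-16 - 5}{\left(-8 - -2\right) - 9} = 15 + 5 \left(- \frac{21}{\left(-8 + 2\right) - 9}\right) = 15 + 5 \left(- \frac{21}{-6 - 9}\right) = 15 + 5 \left(- \frac{21}{-15}\right) = 15 + 5 \left(\left(-21\right) \left(- \frac{1}{15}\right)\right) = 15 + 5 \cdot \frac{7}{5} = 15 + 7 = 22$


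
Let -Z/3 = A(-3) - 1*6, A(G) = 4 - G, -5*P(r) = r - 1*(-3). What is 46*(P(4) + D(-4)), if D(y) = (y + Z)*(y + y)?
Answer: 12558/5 ≈ 2511.6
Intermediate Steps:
P(r) = -3/5 - r/5 (P(r) = -(r - 1*(-3))/5 = -(r + 3)/5 = -(3 + r)/5 = -3/5 - r/5)
Z = -3 (Z = -3*((4 - 1*(-3)) - 1*6) = -3*((4 + 3) - 6) = -3*(7 - 6) = -3*1 = -3)
D(y) = 2*y*(-3 + y) (D(y) = (y - 3)*(y + y) = (-3 + y)*(2*y) = 2*y*(-3 + y))
46*(P(4) + D(-4)) = 46*((-3/5 - 1/5*4) + 2*(-4)*(-3 - 4)) = 46*((-3/5 - 4/5) + 2*(-4)*(-7)) = 46*(-7/5 + 56) = 46*(273/5) = 12558/5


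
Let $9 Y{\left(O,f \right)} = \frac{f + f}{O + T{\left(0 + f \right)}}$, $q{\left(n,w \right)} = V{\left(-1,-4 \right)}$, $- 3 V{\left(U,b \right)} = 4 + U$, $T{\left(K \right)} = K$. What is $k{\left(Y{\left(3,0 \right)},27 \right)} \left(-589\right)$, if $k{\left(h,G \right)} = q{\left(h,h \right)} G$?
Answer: $15903$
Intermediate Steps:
$V{\left(U,b \right)} = - \frac{4}{3} - \frac{U}{3}$ ($V{\left(U,b \right)} = - \frac{4 + U}{3} = - \frac{4}{3} - \frac{U}{3}$)
$q{\left(n,w \right)} = -1$ ($q{\left(n,w \right)} = - \frac{4}{3} - - \frac{1}{3} = - \frac{4}{3} + \frac{1}{3} = -1$)
$Y{\left(O,f \right)} = \frac{2 f}{9 \left(O + f\right)}$ ($Y{\left(O,f \right)} = \frac{\left(f + f\right) \frac{1}{O + \left(0 + f\right)}}{9} = \frac{2 f \frac{1}{O + f}}{9} = \frac{2 f}{9 \left(O + f\right)}$)
$k{\left(h,G \right)} = - G$
$k{\left(Y{\left(3,0 \right)},27 \right)} \left(-589\right) = \left(-1\right) 27 \left(-589\right) = \left(-27\right) \left(-589\right) = 15903$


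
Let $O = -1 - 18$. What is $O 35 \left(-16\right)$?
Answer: $10640$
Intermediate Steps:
$O = -19$
$O 35 \left(-16\right) = \left(-19\right) 35 \left(-16\right) = \left(-665\right) \left(-16\right) = 10640$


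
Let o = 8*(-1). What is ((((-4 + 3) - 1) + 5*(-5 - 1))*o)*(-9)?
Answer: -2304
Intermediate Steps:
o = -8
((((-4 + 3) - 1) + 5*(-5 - 1))*o)*(-9) = ((((-4 + 3) - 1) + 5*(-5 - 1))*(-8))*(-9) = (((-1 - 1) + 5*(-6))*(-8))*(-9) = ((-2 - 30)*(-8))*(-9) = -32*(-8)*(-9) = 256*(-9) = -2304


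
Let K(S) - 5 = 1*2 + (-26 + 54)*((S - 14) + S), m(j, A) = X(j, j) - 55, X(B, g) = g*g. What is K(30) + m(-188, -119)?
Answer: 36584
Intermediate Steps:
X(B, g) = g²
m(j, A) = -55 + j² (m(j, A) = j² - 55 = -55 + j²)
K(S) = -385 + 56*S (K(S) = 5 + (1*2 + (-26 + 54)*((S - 14) + S)) = 5 + (2 + 28*((-14 + S) + S)) = 5 + (2 + 28*(-14 + 2*S)) = 5 + (2 + (-392 + 56*S)) = 5 + (-390 + 56*S) = -385 + 56*S)
K(30) + m(-188, -119) = (-385 + 56*30) + (-55 + (-188)²) = (-385 + 1680) + (-55 + 35344) = 1295 + 35289 = 36584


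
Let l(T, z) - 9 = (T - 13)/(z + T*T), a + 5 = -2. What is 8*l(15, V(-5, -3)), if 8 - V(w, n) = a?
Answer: 1081/15 ≈ 72.067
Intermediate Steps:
a = -7 (a = -5 - 2 = -7)
V(w, n) = 15 (V(w, n) = 8 - 1*(-7) = 8 + 7 = 15)
l(T, z) = 9 + (-13 + T)/(z + T**2) (l(T, z) = 9 + (T - 13)/(z + T*T) = 9 + (-13 + T)/(z + T**2))
8*l(15, V(-5, -3)) = 8*((-13 + 15 + 9*15 + 9*15**2)/(15 + 15**2)) = 8*((-13 + 15 + 135 + 9*225)/(15 + 225)) = 8*((-13 + 15 + 135 + 2025)/240) = 8*((1/240)*2162) = 8*(1081/120) = 1081/15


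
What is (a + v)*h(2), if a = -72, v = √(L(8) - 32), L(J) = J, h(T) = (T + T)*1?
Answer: -288 + 8*I*√6 ≈ -288.0 + 19.596*I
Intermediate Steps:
h(T) = 2*T (h(T) = (2*T)*1 = 2*T)
v = 2*I*√6 (v = √(8 - 32) = √(-24) = 2*I*√6 ≈ 4.899*I)
(a + v)*h(2) = (-72 + 2*I*√6)*(2*2) = (-72 + 2*I*√6)*4 = -288 + 8*I*√6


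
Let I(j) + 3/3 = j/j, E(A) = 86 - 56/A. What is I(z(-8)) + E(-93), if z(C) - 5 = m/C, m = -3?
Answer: 8054/93 ≈ 86.602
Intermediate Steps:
z(C) = 5 - 3/C
I(j) = 0 (I(j) = -1 + j/j = -1 + 1 = 0)
I(z(-8)) + E(-93) = 0 + (86 - 56/(-93)) = 0 + (86 - 56*(-1/93)) = 0 + (86 + 56/93) = 0 + 8054/93 = 8054/93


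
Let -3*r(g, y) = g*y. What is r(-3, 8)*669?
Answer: 5352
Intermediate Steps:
r(g, y) = -g*y/3
r(-3, 8)*669 = -1/3*(-3)*8*669 = 8*669 = 5352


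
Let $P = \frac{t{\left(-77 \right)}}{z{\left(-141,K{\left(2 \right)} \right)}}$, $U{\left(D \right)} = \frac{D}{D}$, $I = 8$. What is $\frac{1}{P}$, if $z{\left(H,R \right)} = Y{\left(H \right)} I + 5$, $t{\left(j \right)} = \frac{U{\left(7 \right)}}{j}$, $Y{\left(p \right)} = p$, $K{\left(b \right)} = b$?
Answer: $86471$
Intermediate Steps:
$U{\left(D \right)} = 1$
$t{\left(j \right)} = \frac{1}{j}$ ($t{\left(j \right)} = 1 \frac{1}{j} = \frac{1}{j}$)
$z{\left(H,R \right)} = 5 + 8 H$ ($z{\left(H,R \right)} = H 8 + 5 = 8 H + 5 = 5 + 8 H$)
$P = \frac{1}{86471}$ ($P = \frac{1}{\left(-77\right) \left(5 + 8 \left(-141\right)\right)} = - \frac{1}{77 \left(5 - 1128\right)} = - \frac{1}{77 \left(-1123\right)} = \left(- \frac{1}{77}\right) \left(- \frac{1}{1123}\right) = \frac{1}{86471} \approx 1.1565 \cdot 10^{-5}$)
$\frac{1}{P} = \frac{1}{\frac{1}{86471}} = 86471$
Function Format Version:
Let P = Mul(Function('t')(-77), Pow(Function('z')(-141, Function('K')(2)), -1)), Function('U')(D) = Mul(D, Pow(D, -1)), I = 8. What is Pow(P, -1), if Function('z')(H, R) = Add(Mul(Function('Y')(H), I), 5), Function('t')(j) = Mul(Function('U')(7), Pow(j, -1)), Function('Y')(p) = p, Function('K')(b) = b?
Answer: 86471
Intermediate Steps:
Function('U')(D) = 1
Function('t')(j) = Pow(j, -1) (Function('t')(j) = Mul(1, Pow(j, -1)) = Pow(j, -1))
Function('z')(H, R) = Add(5, Mul(8, H)) (Function('z')(H, R) = Add(Mul(H, 8), 5) = Add(Mul(8, H), 5) = Add(5, Mul(8, H)))
P = Rational(1, 86471) (P = Mul(Pow(-77, -1), Pow(Add(5, Mul(8, -141)), -1)) = Mul(Rational(-1, 77), Pow(Add(5, -1128), -1)) = Mul(Rational(-1, 77), Pow(-1123, -1)) = Mul(Rational(-1, 77), Rational(-1, 1123)) = Rational(1, 86471) ≈ 1.1565e-5)
Pow(P, -1) = Pow(Rational(1, 86471), -1) = 86471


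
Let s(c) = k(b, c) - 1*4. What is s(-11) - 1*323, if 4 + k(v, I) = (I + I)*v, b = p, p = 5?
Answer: -441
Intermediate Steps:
b = 5
k(v, I) = -4 + 2*I*v (k(v, I) = -4 + (I + I)*v = -4 + (2*I)*v = -4 + 2*I*v)
s(c) = -8 + 10*c (s(c) = (-4 + 2*c*5) - 1*4 = (-4 + 10*c) - 4 = -8 + 10*c)
s(-11) - 1*323 = (-8 + 10*(-11)) - 1*323 = (-8 - 110) - 323 = -118 - 323 = -441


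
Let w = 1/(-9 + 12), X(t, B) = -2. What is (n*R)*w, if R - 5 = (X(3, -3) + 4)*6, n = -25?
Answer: -425/3 ≈ -141.67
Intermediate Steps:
w = ⅓ (w = 1/3 = ⅓ ≈ 0.33333)
R = 17 (R = 5 + (-2 + 4)*6 = 5 + 2*6 = 5 + 12 = 17)
(n*R)*w = -25*17*(⅓) = -425*⅓ = -425/3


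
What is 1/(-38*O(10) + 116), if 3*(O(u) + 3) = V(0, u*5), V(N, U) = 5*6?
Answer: -1/150 ≈ -0.0066667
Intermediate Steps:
V(N, U) = 30
O(u) = 7 (O(u) = -3 + (1/3)*30 = -3 + 10 = 7)
1/(-38*O(10) + 116) = 1/(-38*7 + 116) = 1/(-266 + 116) = 1/(-150) = -1/150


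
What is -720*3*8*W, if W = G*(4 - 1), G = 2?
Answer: -103680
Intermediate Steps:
W = 6 (W = 2*(4 - 1) = 2*3 = 6)
-720*3*8*W = -720*3*8*6 = -17280*6 = -720*144 = -103680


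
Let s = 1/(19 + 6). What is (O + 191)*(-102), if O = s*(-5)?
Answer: -97308/5 ≈ -19462.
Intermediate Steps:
s = 1/25 ≈ 0.040000
O = -1/5 (O = (1/25)*(-5) = -1/5 ≈ -0.20000)
(O + 191)*(-102) = (-1/5 + 191)*(-102) = (954/5)*(-102) = -97308/5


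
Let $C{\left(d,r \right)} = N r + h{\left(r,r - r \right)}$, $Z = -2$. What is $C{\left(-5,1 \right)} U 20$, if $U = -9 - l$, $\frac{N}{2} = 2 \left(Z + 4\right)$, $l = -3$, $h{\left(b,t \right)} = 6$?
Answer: $-1680$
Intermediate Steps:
$N = 8$ ($N = 2 \cdot 2 \left(-2 + 4\right) = 2 \cdot 2 \cdot 2 = 2 \cdot 4 = 8$)
$U = -6$ ($U = -9 - -3 = -9 + 3 = -6$)
$C{\left(d,r \right)} = 6 + 8 r$ ($C{\left(d,r \right)} = 8 r + 6 = 6 + 8 r$)
$C{\left(-5,1 \right)} U 20 = \left(6 + 8 \cdot 1\right) \left(-6\right) 20 = \left(6 + 8\right) \left(-6\right) 20 = 14 \left(-6\right) 20 = \left(-84\right) 20 = -1680$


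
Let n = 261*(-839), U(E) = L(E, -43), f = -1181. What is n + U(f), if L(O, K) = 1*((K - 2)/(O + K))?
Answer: -29781139/136 ≈ -2.1898e+5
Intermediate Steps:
L(O, K) = (-2 + K)/(K + O) (L(O, K) = 1*((-2 + K)/(K + O)) = (-2 + K)/(K + O))
U(E) = -45/(-43 + E) (U(E) = (-2 - 43)/(-43 + E) = -45/(-43 + E))
n = -218979
n + U(f) = -218979 - 45/(-43 - 1181) = -218979 - 45/(-1224) = -218979 - 45*(-1/1224) = -218979 + 5/136 = -29781139/136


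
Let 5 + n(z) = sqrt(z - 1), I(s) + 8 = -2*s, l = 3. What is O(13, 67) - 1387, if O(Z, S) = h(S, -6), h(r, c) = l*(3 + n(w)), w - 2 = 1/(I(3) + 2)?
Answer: -1393 + sqrt(33)/2 ≈ -1390.1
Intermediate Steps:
I(s) = -8 - 2*s
w = 23/12 (w = 2 + 1/((-8 - 2*3) + 2) = 2 + 1/((-8 - 6) + 2) = 2 + 1/(-14 + 2) = 2 + 1/(-12) = 2 - 1/12 = 23/12 ≈ 1.9167)
n(z) = -5 + sqrt(-1 + z) (n(z) = -5 + sqrt(z - 1) = -5 + sqrt(-1 + z))
h(r, c) = -6 + sqrt(33)/2 (h(r, c) = 3*(3 + (-5 + sqrt(-1 + 23/12))) = 3*(3 + (-5 + sqrt(11/12))) = 3*(3 + (-5 + sqrt(33)/6)) = 3*(-2 + sqrt(33)/6) = -6 + sqrt(33)/2)
O(Z, S) = -6 + sqrt(33)/2
O(13, 67) - 1387 = (-6 + sqrt(33)/2) - 1387 = -1393 + sqrt(33)/2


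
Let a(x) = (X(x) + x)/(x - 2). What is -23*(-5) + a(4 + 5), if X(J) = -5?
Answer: 809/7 ≈ 115.57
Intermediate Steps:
a(x) = (-5 + x)/(-2 + x) (a(x) = (-5 + x)/(x - 2) = (-5 + x)/(-2 + x))
-23*(-5) + a(4 + 5) = -23*(-5) + (-5 + (4 + 5))/(-2 + (4 + 5)) = 115 + (-5 + 9)/(-2 + 9) = 115 + 4/7 = 809/7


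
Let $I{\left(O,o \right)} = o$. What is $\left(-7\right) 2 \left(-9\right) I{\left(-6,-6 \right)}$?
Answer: $-756$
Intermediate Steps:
$\left(-7\right) 2 \left(-9\right) I{\left(-6,-6 \right)} = \left(-7\right) 2 \left(-9\right) \left(-6\right) = \left(-14\right) \left(-9\right) \left(-6\right) = 126 \left(-6\right) = -756$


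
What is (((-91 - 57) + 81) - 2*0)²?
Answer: 4489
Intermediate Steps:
(((-91 - 57) + 81) - 2*0)² = ((-148 + 81) + 0)² = (-67 + 0)² = (-67)² = 4489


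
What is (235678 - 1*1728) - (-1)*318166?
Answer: 552116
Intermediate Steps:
(235678 - 1*1728) - (-1)*318166 = (235678 - 1728) - 1*(-318166) = 233950 + 318166 = 552116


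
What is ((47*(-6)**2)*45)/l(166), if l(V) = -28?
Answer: -19035/7 ≈ -2719.3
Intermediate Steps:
((47*(-6)**2)*45)/l(166) = ((47*(-6)**2)*45)/(-28) = ((47*36)*45)*(-1/28) = (1692*45)*(-1/28) = 76140*(-1/28) = -19035/7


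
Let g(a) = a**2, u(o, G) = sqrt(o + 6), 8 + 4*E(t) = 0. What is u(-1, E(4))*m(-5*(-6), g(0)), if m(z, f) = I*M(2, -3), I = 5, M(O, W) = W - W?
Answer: 0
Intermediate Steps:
M(O, W) = 0
E(t) = -2 (E(t) = -2 + (1/4)*0 = -2 + 0 = -2)
u(o, G) = sqrt(6 + o)
m(z, f) = 0 (m(z, f) = 5*0 = 0)
u(-1, E(4))*m(-5*(-6), g(0)) = sqrt(6 - 1)*0 = sqrt(5)*0 = 0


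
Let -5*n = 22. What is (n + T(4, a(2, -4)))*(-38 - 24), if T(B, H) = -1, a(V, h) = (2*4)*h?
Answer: 1674/5 ≈ 334.80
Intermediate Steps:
a(V, h) = 8*h
n = -22/5 (n = -1/5*22 = -22/5 ≈ -4.4000)
(n + T(4, a(2, -4)))*(-38 - 24) = (-22/5 - 1)*(-38 - 24) = -27/5*(-62) = 1674/5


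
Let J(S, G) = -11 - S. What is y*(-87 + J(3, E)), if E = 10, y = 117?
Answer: -11817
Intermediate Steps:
y*(-87 + J(3, E)) = 117*(-87 + (-11 - 1*3)) = 117*(-87 + (-11 - 3)) = 117*(-87 - 14) = 117*(-101) = -11817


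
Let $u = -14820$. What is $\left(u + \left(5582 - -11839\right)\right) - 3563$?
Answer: $-962$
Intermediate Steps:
$\left(u + \left(5582 - -11839\right)\right) - 3563 = \left(-14820 + \left(5582 - -11839\right)\right) - 3563 = \left(-14820 + \left(5582 + 11839\right)\right) - 3563 = \left(-14820 + 17421\right) - 3563 = 2601 - 3563 = -962$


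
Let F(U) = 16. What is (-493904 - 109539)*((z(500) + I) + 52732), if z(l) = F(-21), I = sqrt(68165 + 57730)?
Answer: -31830411364 - 603443*sqrt(125895) ≈ -3.2045e+10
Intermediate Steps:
I = sqrt(125895) ≈ 354.82
z(l) = 16
(-493904 - 109539)*((z(500) + I) + 52732) = (-493904 - 109539)*((16 + sqrt(125895)) + 52732) = -603443*(52748 + sqrt(125895)) = -31830411364 - 603443*sqrt(125895)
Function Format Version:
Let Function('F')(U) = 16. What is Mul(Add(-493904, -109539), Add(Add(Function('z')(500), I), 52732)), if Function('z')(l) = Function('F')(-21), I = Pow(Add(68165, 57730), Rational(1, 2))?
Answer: Add(-31830411364, Mul(-603443, Pow(125895, Rational(1, 2)))) ≈ -3.2045e+10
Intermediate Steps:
I = Pow(125895, Rational(1, 2)) ≈ 354.82
Function('z')(l) = 16
Mul(Add(-493904, -109539), Add(Add(Function('z')(500), I), 52732)) = Mul(Add(-493904, -109539), Add(Add(16, Pow(125895, Rational(1, 2))), 52732)) = Mul(-603443, Add(52748, Pow(125895, Rational(1, 2)))) = Add(-31830411364, Mul(-603443, Pow(125895, Rational(1, 2))))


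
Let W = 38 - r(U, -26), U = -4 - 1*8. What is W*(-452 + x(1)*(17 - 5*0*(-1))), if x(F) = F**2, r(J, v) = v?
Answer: -27840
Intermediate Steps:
U = -12 (U = -4 - 8 = -12)
W = 64 (W = 38 - 1*(-26) = 38 + 26 = 64)
W*(-452 + x(1)*(17 - 5*0*(-1))) = 64*(-452 + 1**2*(17 - 5*0*(-1))) = 64*(-452 + 1*(17 + 0*(-1))) = 64*(-452 + 1*(17 + 0)) = 64*(-452 + 1*17) = 64*(-452 + 17) = 64*(-435) = -27840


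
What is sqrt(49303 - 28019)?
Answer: 2*sqrt(5321) ≈ 145.89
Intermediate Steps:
sqrt(49303 - 28019) = sqrt(21284) = 2*sqrt(5321)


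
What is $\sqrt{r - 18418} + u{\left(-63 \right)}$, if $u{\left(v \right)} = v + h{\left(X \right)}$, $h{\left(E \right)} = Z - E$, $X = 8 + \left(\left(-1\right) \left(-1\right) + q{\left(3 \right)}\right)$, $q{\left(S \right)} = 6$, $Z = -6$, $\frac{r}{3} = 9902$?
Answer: $-84 + 2 \sqrt{2822} \approx 22.245$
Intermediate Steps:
$r = 29706$ ($r = 3 \cdot 9902 = 29706$)
$X = 15$ ($X = 8 + \left(\left(-1\right) \left(-1\right) + 6\right) = 8 + \left(1 + 6\right) = 8 + 7 = 15$)
$h{\left(E \right)} = -6 - E$
$u{\left(v \right)} = -21 + v$ ($u{\left(v \right)} = v - 21 = -21 + v$)
$\sqrt{r - 18418} + u{\left(-63 \right)} = \sqrt{29706 - 18418} - 84 = \sqrt{11288} - 84 = 2 \sqrt{2822} - 84 = -84 + 2 \sqrt{2822}$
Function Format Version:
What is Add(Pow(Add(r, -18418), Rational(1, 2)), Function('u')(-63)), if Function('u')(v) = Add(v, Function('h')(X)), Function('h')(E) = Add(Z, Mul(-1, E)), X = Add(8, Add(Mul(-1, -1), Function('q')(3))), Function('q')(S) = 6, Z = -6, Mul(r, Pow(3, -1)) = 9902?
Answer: Add(-84, Mul(2, Pow(2822, Rational(1, 2)))) ≈ 22.245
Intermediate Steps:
r = 29706 (r = Mul(3, 9902) = 29706)
X = 15 (X = Add(8, Add(Mul(-1, -1), 6)) = Add(8, Add(1, 6)) = Add(8, 7) = 15)
Function('h')(E) = Add(-6, Mul(-1, E))
Function('u')(v) = Add(-21, v) (Function('u')(v) = Add(v, Add(-6, Mul(-1, 15))) = Add(v, Add(-6, -15)) = Add(v, -21) = Add(-21, v))
Add(Pow(Add(r, -18418), Rational(1, 2)), Function('u')(-63)) = Add(Pow(Add(29706, -18418), Rational(1, 2)), Add(-21, -63)) = Add(Pow(11288, Rational(1, 2)), -84) = Add(Mul(2, Pow(2822, Rational(1, 2))), -84) = Add(-84, Mul(2, Pow(2822, Rational(1, 2))))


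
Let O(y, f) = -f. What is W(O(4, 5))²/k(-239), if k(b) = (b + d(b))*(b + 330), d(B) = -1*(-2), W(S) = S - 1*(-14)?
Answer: -27/7189 ≈ -0.0037557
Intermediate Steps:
W(S) = 14 + S (W(S) = S + 14 = 14 + S)
d(B) = 2
k(b) = (2 + b)*(330 + b) (k(b) = (b + 2)*(b + 330) = (2 + b)*(330 + b))
W(O(4, 5))²/k(-239) = (14 - 1*5)²/(660 + (-239)² + 332*(-239)) = (14 - 5)²/(660 + 57121 - 79348) = 9²/(-21567) = 81*(-1/21567) = -27/7189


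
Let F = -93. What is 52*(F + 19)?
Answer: -3848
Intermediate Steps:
52*(F + 19) = 52*(-93 + 19) = 52*(-74) = -3848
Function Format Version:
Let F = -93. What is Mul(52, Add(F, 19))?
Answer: -3848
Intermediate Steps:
Mul(52, Add(F, 19)) = Mul(52, Add(-93, 19)) = Mul(52, -74) = -3848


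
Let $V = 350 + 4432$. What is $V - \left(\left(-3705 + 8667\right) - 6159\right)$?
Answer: $5979$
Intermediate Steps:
$V = 4782$
$V - \left(\left(-3705 + 8667\right) - 6159\right) = 4782 - \left(\left(-3705 + 8667\right) - 6159\right) = 4782 - \left(4962 - 6159\right) = 4782 - -1197 = 4782 + 1197 = 5979$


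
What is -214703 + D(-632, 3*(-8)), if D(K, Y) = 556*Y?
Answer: -228047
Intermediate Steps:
-214703 + D(-632, 3*(-8)) = -214703 + 556*(3*(-8)) = -214703 + 556*(-24) = -214703 - 13344 = -228047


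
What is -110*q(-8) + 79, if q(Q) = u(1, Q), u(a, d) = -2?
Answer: 299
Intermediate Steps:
q(Q) = -2
-110*q(-8) + 79 = -110*(-2) + 79 = 220 + 79 = 299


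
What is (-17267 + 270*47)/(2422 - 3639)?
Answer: 4577/1217 ≈ 3.7609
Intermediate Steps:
(-17267 + 270*47)/(2422 - 3639) = (-17267 + 12690)/(-1217) = -4577*(-1/1217) = 4577/1217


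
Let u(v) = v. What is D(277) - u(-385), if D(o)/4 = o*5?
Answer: 5925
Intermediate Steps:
D(o) = 20*o (D(o) = 4*(o*5) = 4*(5*o) = 20*o)
D(277) - u(-385) = 20*277 - 1*(-385) = 5540 + 385 = 5925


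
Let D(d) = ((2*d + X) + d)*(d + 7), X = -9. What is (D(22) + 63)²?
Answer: 2944656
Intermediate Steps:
D(d) = (-9 + 3*d)*(7 + d) (D(d) = ((2*d - 9) + d)*(d + 7) = ((-9 + 2*d) + d)*(7 + d) = (-9 + 3*d)*(7 + d))
(D(22) + 63)² = ((-63 + 3*22² + 12*22) + 63)² = ((-63 + 3*484 + 264) + 63)² = ((-63 + 1452 + 264) + 63)² = (1653 + 63)² = 1716² = 2944656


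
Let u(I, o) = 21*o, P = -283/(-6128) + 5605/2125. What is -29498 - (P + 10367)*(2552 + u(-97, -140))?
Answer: 2600453894811/651100 ≈ 3.9939e+6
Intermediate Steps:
P = 6989763/2604400 (P = -283*(-1/6128) + 5605*(1/2125) = 283/6128 + 1121/425 = 6989763/2604400 ≈ 2.6838)
-29498 - (P + 10367)*(2552 + u(-97, -140)) = -29498 - (6989763/2604400 + 10367)*(2552 + 21*(-140)) = -29498 - 27006804563*(2552 - 2940)/2604400 = -29498 - 27006804563*(-388)/2604400 = -29498 - 1*(-2619660042611/651100) = -29498 + 2619660042611/651100 = 2600453894811/651100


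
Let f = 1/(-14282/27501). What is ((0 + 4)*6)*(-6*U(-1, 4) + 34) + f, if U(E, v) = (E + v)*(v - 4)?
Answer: 11626611/14282 ≈ 814.07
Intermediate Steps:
U(E, v) = (-4 + v)*(E + v) (U(E, v) = (E + v)*(-4 + v) = (-4 + v)*(E + v))
f = -27501/14282 (f = 1/(-14282*1/27501) = 1/(-14282/27501) = -27501/14282 ≈ -1.9256)
((0 + 4)*6)*(-6*U(-1, 4) + 34) + f = ((0 + 4)*6)*(-6*(4**2 - 4*(-1) - 4*4 - 1*4) + 34) - 27501/14282 = (4*6)*(-6*(16 + 4 - 16 - 4) + 34) - 27501/14282 = 24*(-6*0 + 34) - 27501/14282 = 24*(0 + 34) - 27501/14282 = 24*34 - 27501/14282 = 816 - 27501/14282 = 11626611/14282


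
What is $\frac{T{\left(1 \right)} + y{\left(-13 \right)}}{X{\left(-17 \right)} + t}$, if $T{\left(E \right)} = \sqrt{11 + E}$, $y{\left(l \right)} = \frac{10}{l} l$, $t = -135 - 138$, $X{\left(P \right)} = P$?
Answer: $- \frac{1}{29} - \frac{\sqrt{3}}{145} \approx -0.046428$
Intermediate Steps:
$t = -273$
$y{\left(l \right)} = 10$
$\frac{T{\left(1 \right)} + y{\left(-13 \right)}}{X{\left(-17 \right)} + t} = \frac{\sqrt{11 + 1} + 10}{-17 - 273} = \frac{\sqrt{12} + 10}{-290} = \left(2 \sqrt{3} + 10\right) \left(- \frac{1}{290}\right) = \left(10 + 2 \sqrt{3}\right) \left(- \frac{1}{290}\right) = - \frac{1}{29} - \frac{\sqrt{3}}{145}$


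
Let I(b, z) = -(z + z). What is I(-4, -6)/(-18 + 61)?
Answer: 12/43 ≈ 0.27907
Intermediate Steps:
I(b, z) = -2*z
I(-4, -6)/(-18 + 61) = (-2*(-6))/(-18 + 61) = 12/43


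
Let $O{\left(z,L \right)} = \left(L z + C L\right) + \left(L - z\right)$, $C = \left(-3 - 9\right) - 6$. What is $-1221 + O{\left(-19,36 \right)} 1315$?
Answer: $-1680476$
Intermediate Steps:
$C = -18$ ($C = -12 - 6 = -18$)
$O{\left(z,L \right)} = - z - 17 L + L z$ ($O{\left(z,L \right)} = \left(L z - 18 L\right) + \left(L - z\right) = \left(- 18 L + L z\right) + \left(L - z\right) = - z - 17 L + L z$)
$-1221 + O{\left(-19,36 \right)} 1315 = -1221 + \left(\left(-1\right) \left(-19\right) - 612 + 36 \left(-19\right)\right) 1315 = -1221 + \left(19 - 612 - 684\right) 1315 = -1221 - 1679255 = -1680476$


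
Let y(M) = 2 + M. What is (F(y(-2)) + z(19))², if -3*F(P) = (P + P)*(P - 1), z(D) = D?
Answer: 361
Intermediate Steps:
F(P) = -2*P*(-1 + P)/3 (F(P) = -(P + P)*(P - 1)/3 = -2*P*(-1 + P)/3)
(F(y(-2)) + z(19))² = (2*(2 - 2)*(1 - (2 - 2))/3 + 19)² = ((⅔)*0*(1 - 1*0) + 19)² = ((⅔)*0*(1 + 0) + 19)² = ((⅔)*0*1 + 19)² = (0 + 19)² = 19² = 361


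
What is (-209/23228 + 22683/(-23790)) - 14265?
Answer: -1313881162439/92099020 ≈ -14266.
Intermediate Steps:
(-209/23228 + 22683/(-23790)) - 14265 = (-209*1/23228 + 22683*(-1/23790)) - 14265 = (-209/23228 - 7561/7930) - 14265 = -88642139/92099020 - 14265 = -1313881162439/92099020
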